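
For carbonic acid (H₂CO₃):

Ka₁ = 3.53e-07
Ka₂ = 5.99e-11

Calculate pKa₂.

pKa₂ = -log(Ka₂) = -log(5.99e-11) = 10.22.

pK_{a2} = 10.22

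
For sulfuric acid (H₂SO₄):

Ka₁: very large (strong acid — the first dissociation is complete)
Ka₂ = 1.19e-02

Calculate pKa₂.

pKa₂ = -log(Ka₂) = -log(1.19e-02) = 1.92.

pK_{a2} = 1.92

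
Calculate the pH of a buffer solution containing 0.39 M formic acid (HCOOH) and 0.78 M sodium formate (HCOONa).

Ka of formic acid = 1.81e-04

pKa = -log(1.81e-04) = 3.74. pH = pKa + log([A⁻]/[HA]) = 3.74 + log(0.78/0.39)

pH = 4.04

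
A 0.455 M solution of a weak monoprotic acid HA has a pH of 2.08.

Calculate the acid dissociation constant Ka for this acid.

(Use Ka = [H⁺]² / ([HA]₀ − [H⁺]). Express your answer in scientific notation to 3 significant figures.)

[H⁺] = 10^(−pH) = 10^(−2.08) = 8.318e-03 M. For HA ⇌ H⁺ + A⁻, Ka = [H⁺][A⁻]/[HA] = [H⁺]² / ([HA]₀ − [H⁺]) = (8.318e-03)² / (0.455 − 8.318e-03) = 1.55e-04.

K_a = 1.55e-04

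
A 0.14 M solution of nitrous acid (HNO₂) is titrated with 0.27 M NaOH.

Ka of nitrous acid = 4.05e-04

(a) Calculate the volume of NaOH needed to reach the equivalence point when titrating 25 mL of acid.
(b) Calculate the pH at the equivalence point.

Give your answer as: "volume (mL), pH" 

moles acid = 0.14 × 25/1000 = 0.0035 mol; V_base = moles/0.27 × 1000 = 13.0 mL. At equivalence only the conjugate base is present: [A⁻] = 0.0035/0.038 = 9.2195e-02 M. Kb = Kw/Ka = 2.47e-11; [OH⁻] = √(Kb × [A⁻]) = 1.5088e-06; pOH = 5.82; pH = 14 - pOH = 8.18.

V = 13.0 mL, pH = 8.18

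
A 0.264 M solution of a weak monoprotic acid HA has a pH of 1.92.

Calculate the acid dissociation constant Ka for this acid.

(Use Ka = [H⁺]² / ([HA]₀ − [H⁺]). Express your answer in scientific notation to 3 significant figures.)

[H⁺] = 10^(−pH) = 10^(−1.92) = 1.202e-02 M. For HA ⇌ H⁺ + A⁻, Ka = [H⁺][A⁻]/[HA] = [H⁺]² / ([HA]₀ − [H⁺]) = (1.202e-02)² / (0.264 − 1.202e-02) = 5.74e-04.

K_a = 5.74e-04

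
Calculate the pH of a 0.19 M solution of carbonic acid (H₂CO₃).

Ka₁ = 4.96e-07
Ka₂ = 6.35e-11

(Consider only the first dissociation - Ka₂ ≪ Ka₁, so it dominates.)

First dissociation dominates. From Ka₁ = [H⁺][HA⁻]/[H₂A], x² + Ka₁·x − Ka₁·C = 0 with C = 0.19 M and Ka₁ = 4.96e-07. Solving: [H⁺] = (−Ka₁ + √(Ka₁² + 4·Ka₁·C)) / 2 = 3.0674e-04 M. pH = -log(3.0674e-04) = 3.51.

pH = 3.51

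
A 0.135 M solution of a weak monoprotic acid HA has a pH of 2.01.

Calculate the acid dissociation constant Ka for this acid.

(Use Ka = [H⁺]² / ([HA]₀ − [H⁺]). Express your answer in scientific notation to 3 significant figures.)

[H⁺] = 10^(−pH) = 10^(−2.01) = 9.772e-03 M. For HA ⇌ H⁺ + A⁻, Ka = [H⁺][A⁻]/[HA] = [H⁺]² / ([HA]₀ − [H⁺]) = (9.772e-03)² / (0.135 − 9.772e-03) = 7.63e-04.

K_a = 7.63e-04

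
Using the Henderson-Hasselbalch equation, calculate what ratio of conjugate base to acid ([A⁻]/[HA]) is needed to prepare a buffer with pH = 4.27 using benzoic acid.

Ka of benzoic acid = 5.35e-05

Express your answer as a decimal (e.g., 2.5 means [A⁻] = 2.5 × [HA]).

pKa = -log(5.35e-05) = 4.2716. pH = pKa + log([A⁻]/[HA]), so log([A⁻]/[HA]) = pH − pKa = 4.27 − 4.2716 = -0.0016. [A⁻]/[HA] = 10^(-0.0016) = 0.996

[A⁻]/[HA] = 0.996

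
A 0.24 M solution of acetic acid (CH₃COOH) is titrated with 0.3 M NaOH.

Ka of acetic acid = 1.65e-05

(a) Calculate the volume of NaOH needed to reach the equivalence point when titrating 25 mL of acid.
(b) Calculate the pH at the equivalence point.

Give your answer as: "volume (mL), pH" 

moles acid = 0.24 × 25/1000 = 0.006 mol; V_base = moles/0.3 × 1000 = 20.0 mL. At equivalence only the conjugate base is present: [A⁻] = 0.006/0.045 = 1.3333e-01 M. Kb = Kw/Ka = 6.06e-10; [OH⁻] = √(Kb × [A⁻]) = 8.9893e-06; pOH = 5.05; pH = 14 - pOH = 8.95.

V = 20.0 mL, pH = 8.95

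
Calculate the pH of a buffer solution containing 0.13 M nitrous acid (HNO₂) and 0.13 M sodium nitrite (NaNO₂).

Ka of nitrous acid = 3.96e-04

pKa = -log(3.96e-04) = 3.40. pH = pKa + log([A⁻]/[HA]) = 3.40 + log(0.13/0.13)

pH = 3.40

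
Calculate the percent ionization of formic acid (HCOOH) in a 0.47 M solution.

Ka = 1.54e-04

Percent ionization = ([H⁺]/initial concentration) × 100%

Using Ka equilibrium: x² + Ka×x - Ka×C = 0. Solving: [H⁺] = 8.4310e-03. Percent = (8.4310e-03/0.47) × 100

Percent ionization = 1.79%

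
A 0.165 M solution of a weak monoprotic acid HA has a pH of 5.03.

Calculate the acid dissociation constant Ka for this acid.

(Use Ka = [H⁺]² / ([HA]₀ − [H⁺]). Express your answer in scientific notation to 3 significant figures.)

[H⁺] = 10^(−pH) = 10^(−5.03) = 9.333e-06 M. For HA ⇌ H⁺ + A⁻, Ka = [H⁺][A⁻]/[HA] = [H⁺]² / ([HA]₀ − [H⁺]) = (9.333e-06)² / (0.165 − 9.333e-06) = 5.28e-10.

K_a = 5.28e-10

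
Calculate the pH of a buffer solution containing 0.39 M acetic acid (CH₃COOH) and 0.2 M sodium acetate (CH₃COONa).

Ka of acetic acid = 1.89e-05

pKa = -log(1.89e-05) = 4.72. pH = pKa + log([A⁻]/[HA]) = 4.72 + log(0.2/0.39)

pH = 4.43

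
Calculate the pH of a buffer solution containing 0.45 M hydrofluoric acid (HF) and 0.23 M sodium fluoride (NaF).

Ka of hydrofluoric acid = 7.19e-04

pKa = -log(7.19e-04) = 3.14. pH = pKa + log([A⁻]/[HA]) = 3.14 + log(0.23/0.45)

pH = 2.85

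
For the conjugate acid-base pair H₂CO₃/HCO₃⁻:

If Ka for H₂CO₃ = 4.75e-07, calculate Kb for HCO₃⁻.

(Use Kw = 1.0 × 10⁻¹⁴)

For a conjugate pair Ka × Kb = Kw, so Kb = Kw/Ka = 1.0 × 10⁻¹⁴ / 4.75e-07 = 2.11e-08.

K_b = 2.11e-08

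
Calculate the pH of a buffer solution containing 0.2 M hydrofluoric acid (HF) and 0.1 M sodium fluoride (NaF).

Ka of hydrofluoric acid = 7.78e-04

pKa = -log(7.78e-04) = 3.11. pH = pKa + log([A⁻]/[HA]) = 3.11 + log(0.1/0.2)

pH = 2.81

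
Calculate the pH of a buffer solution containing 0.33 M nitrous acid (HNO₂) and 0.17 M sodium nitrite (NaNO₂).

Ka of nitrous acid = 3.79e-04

pKa = -log(3.79e-04) = 3.42. pH = pKa + log([A⁻]/[HA]) = 3.42 + log(0.17/0.33)

pH = 3.13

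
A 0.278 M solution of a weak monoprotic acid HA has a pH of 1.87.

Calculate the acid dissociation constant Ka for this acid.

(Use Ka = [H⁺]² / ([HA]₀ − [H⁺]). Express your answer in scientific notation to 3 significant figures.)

[H⁺] = 10^(−pH) = 10^(−1.87) = 1.349e-02 M. For HA ⇌ H⁺ + A⁻, Ka = [H⁺][A⁻]/[HA] = [H⁺]² / ([HA]₀ − [H⁺]) = (1.349e-02)² / (0.278 − 1.349e-02) = 6.88e-04.

K_a = 6.88e-04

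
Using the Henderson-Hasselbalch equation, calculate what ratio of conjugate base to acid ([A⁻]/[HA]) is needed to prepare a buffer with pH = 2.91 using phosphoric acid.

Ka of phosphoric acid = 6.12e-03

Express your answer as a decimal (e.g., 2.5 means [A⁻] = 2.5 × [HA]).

pKa = -log(6.12e-03) = 2.2132. pH = pKa + log([A⁻]/[HA]), so log([A⁻]/[HA]) = pH − pKa = 2.91 − 2.2132 = 0.6968. [A⁻]/[HA] = 10^(0.6968) = 4.97

[A⁻]/[HA] = 4.97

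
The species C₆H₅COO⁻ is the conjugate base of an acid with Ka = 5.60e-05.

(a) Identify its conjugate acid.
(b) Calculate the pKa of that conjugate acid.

(a) The conjugate acid is formed by adding one H⁺ to C₆H₅COO⁻, giving C₆H₅COOH. (b) pKa = -log(Ka) = -log(5.60e-05) = 4.25.

Conjugate acid: C₆H₅COOH; pK_a = 4.25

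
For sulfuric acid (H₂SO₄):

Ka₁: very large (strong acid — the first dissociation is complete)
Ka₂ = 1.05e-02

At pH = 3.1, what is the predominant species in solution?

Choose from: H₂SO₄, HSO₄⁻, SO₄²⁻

The first dissociation is complete, so H₂SO₄ itself is never the predominant species in water; pKa₂ = -log(1.05e-02) = 1.98. For a polyprotic acid the predominant species crosses at each pKa: below pKa_n the protonated form dominates, above it the deprotonated form does. At pH = 3.1, the predominant species is SO₄²⁻.

SO₄²⁻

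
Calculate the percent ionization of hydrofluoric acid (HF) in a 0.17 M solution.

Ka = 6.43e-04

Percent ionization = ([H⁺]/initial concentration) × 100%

Using Ka equilibrium: x² + Ka×x - Ka×C = 0. Solving: [H⁺] = 1.0139e-02. Percent = (1.0139e-02/0.17) × 100

Percent ionization = 5.96%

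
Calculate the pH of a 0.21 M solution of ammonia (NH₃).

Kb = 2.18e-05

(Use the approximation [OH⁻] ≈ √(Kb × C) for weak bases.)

[OH⁻] = √(Kb × C) = √(2.18e-05 × 0.21) = 2.1396e-03. pOH = 2.67, pH = 14 - pOH

pH = 11.33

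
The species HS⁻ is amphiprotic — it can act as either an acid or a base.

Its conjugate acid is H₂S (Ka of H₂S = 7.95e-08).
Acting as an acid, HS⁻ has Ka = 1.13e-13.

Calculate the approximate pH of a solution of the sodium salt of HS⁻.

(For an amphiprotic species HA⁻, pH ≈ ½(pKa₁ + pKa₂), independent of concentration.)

pKa₁ = -log(7.95e-08) = 7.10; pKa₂ = -log(1.13e-13) = 12.95. For an amphiprotic species, pH ≈ ½(pKa₁ + pKa₂) = ½(7.10 + 12.95) = 10.02.

pH = 10.02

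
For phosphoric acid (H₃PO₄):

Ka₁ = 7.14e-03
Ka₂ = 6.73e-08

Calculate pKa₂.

pKa₂ = -log(Ka₂) = -log(6.73e-08) = 7.17.

pK_{a2} = 7.17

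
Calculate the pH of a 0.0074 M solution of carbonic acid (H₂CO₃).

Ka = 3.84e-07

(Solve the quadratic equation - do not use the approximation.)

x² + Ka×x - Ka×C = 0. Using quadratic formula: [H⁺] = 5.3115e-05

pH = 4.27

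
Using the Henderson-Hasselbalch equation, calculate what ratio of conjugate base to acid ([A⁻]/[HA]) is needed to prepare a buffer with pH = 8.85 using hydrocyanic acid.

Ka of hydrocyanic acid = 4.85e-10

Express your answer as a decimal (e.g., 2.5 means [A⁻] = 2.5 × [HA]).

pKa = -log(4.85e-10) = 9.3143. pH = pKa + log([A⁻]/[HA]), so log([A⁻]/[HA]) = pH − pKa = 8.85 − 9.3143 = -0.4643. [A⁻]/[HA] = 10^(-0.4643) = 0.343

[A⁻]/[HA] = 0.343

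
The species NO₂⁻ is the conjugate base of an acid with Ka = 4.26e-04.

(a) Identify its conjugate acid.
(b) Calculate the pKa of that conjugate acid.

(a) The conjugate acid is formed by adding one H⁺ to NO₂⁻, giving HNO₂. (b) pKa = -log(Ka) = -log(4.26e-04) = 3.37.

Conjugate acid: HNO₂; pK_a = 3.37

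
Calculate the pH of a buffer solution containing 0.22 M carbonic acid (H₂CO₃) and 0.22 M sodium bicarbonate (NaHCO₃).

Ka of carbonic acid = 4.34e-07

pKa = -log(4.34e-07) = 6.36. pH = pKa + log([A⁻]/[HA]) = 6.36 + log(0.22/0.22)

pH = 6.36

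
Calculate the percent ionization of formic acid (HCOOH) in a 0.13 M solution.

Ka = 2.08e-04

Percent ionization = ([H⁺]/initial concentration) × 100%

Using Ka equilibrium: x² + Ka×x - Ka×C = 0. Solving: [H⁺] = 5.0970e-03. Percent = (5.0970e-03/0.13) × 100

Percent ionization = 3.92%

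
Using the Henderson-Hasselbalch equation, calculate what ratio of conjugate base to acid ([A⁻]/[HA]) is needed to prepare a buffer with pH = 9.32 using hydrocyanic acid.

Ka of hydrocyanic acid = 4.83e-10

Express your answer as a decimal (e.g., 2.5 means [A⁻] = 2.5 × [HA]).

pKa = -log(4.83e-10) = 9.3161. pH = pKa + log([A⁻]/[HA]), so log([A⁻]/[HA]) = pH − pKa = 9.32 − 9.3161 = 0.0039. [A⁻]/[HA] = 10^(0.0039) = 1.01

[A⁻]/[HA] = 1.01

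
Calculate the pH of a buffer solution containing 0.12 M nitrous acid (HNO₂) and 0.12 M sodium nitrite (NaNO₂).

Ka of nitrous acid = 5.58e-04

pKa = -log(5.58e-04) = 3.25. pH = pKa + log([A⁻]/[HA]) = 3.25 + log(0.12/0.12)

pH = 3.25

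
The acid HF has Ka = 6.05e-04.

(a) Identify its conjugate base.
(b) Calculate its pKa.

(a) The conjugate base is formed by removing one H⁺ from HF, giving F⁻. (b) pKa = -log(Ka) = -log(6.05e-04) = 3.22.

Conjugate base: F⁻; pK_a = 3.22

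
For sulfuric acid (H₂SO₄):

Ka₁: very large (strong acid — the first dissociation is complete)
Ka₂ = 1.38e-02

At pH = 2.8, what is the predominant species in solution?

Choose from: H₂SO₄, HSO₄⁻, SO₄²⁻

The first dissociation is complete, so H₂SO₄ itself is never the predominant species in water; pKa₂ = -log(1.38e-02) = 1.86. For a polyprotic acid the predominant species crosses at each pKa: below pKa_n the protonated form dominates, above it the deprotonated form does. At pH = 2.8, the predominant species is SO₄²⁻.

SO₄²⁻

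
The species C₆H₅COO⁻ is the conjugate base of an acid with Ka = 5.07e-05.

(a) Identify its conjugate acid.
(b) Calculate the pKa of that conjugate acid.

(a) The conjugate acid is formed by adding one H⁺ to C₆H₅COO⁻, giving C₆H₅COOH. (b) pKa = -log(Ka) = -log(5.07e-05) = 4.29.

Conjugate acid: C₆H₅COOH; pK_a = 4.29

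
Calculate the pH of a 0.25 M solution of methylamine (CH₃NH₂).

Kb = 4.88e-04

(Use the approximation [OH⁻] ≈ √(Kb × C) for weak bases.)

[OH⁻] = √(Kb × C) = √(4.88e-04 × 0.25) = 1.1045e-02. pOH = 1.96, pH = 14 - pOH

pH = 12.04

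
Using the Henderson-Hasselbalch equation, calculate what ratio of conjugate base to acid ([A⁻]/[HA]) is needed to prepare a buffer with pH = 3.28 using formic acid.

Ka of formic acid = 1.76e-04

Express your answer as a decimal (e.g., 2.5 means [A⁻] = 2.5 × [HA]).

pKa = -log(1.76e-04) = 3.7545. pH = pKa + log([A⁻]/[HA]), so log([A⁻]/[HA]) = pH − pKa = 3.28 − 3.7545 = -0.4745. [A⁻]/[HA] = 10^(-0.4745) = 0.335

[A⁻]/[HA] = 0.335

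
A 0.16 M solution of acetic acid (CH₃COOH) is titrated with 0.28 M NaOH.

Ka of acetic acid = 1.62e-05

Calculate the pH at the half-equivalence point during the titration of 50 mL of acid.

At half-equivalence [HA] = [A⁻], so Henderson-Hasselbalch gives pH = pKa = -log(1.62e-05) = 4.79.

pH = pKa = 4.79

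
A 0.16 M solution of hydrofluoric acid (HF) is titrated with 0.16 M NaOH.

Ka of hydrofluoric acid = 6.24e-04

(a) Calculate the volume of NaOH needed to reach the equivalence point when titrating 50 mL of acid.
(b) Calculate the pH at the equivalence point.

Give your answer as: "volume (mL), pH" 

moles acid = 0.16 × 50/1000 = 0.008 mol; V_base = moles/0.16 × 1000 = 50.0 mL. At equivalence only the conjugate base is present: [A⁻] = 0.008/0.100 = 8.0000e-02 M. Kb = Kw/Ka = 1.60e-11; [OH⁻] = √(Kb × [A⁻]) = 1.1323e-06; pOH = 5.95; pH = 14 - pOH = 8.05.

V = 50.0 mL, pH = 8.05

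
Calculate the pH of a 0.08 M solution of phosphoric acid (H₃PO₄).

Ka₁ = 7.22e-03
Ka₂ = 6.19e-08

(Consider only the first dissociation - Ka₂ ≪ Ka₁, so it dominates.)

First dissociation dominates. From Ka₁ = [H⁺][HA⁻]/[H₂A], x² + Ka₁·x − Ka₁·C = 0 with C = 0.08 M and Ka₁ = 7.22e-03. Solving: [H⁺] = (−Ka₁ + √(Ka₁² + 4·Ka₁·C)) / 2 = 2.0693e-02 M. pH = -log(2.0693e-02) = 1.68.

pH = 1.68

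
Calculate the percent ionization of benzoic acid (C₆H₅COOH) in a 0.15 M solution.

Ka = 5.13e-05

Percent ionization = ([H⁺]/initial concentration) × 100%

Using Ka equilibrium: x² + Ka×x - Ka×C = 0. Solving: [H⁺] = 2.7485e-03. Percent = (2.7485e-03/0.15) × 100

Percent ionization = 1.83%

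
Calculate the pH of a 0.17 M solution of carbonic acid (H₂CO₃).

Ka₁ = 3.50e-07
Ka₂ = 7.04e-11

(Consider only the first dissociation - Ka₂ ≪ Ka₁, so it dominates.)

First dissociation dominates. From Ka₁ = [H⁺][HA⁻]/[H₂A], x² + Ka₁·x − Ka₁·C = 0 with C = 0.17 M and Ka₁ = 3.50e-07. Solving: [H⁺] = (−Ka₁ + √(Ka₁² + 4·Ka₁·C)) / 2 = 2.4375e-04 M. pH = -log(2.4375e-04) = 3.61.

pH = 3.61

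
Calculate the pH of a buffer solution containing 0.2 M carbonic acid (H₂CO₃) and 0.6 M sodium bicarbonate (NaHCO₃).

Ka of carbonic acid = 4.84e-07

pKa = -log(4.84e-07) = 6.32. pH = pKa + log([A⁻]/[HA]) = 6.32 + log(0.6/0.2)

pH = 6.79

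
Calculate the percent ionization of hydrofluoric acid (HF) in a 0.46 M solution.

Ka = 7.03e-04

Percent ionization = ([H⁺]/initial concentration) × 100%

Using Ka equilibrium: x² + Ka×x - Ka×C = 0. Solving: [H⁺] = 1.7635e-02. Percent = (1.7635e-02/0.46) × 100

Percent ionization = 3.83%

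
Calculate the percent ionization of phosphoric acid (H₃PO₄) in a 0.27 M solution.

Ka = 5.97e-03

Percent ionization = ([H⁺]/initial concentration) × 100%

Using Ka equilibrium: x² + Ka×x - Ka×C = 0. Solving: [H⁺] = 3.7274e-02. Percent = (3.7274e-02/0.27) × 100

Percent ionization = 13.8%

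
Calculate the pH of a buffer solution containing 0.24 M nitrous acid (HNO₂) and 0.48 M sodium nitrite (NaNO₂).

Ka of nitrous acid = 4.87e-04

pKa = -log(4.87e-04) = 3.31. pH = pKa + log([A⁻]/[HA]) = 3.31 + log(0.48/0.24)

pH = 3.61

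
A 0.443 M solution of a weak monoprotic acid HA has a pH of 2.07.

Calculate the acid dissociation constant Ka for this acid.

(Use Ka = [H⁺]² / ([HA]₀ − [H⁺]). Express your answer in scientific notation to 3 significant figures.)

[H⁺] = 10^(−pH) = 10^(−2.07) = 8.511e-03 M. For HA ⇌ H⁺ + A⁻, Ka = [H⁺][A⁻]/[HA] = [H⁺]² / ([HA]₀ − [H⁺]) = (8.511e-03)² / (0.443 − 8.511e-03) = 1.67e-04.

K_a = 1.67e-04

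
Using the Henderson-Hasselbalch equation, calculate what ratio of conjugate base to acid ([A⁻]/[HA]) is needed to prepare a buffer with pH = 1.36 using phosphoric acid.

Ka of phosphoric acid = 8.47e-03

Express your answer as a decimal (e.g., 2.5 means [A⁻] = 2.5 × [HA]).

pKa = -log(8.47e-03) = 2.0721. pH = pKa + log([A⁻]/[HA]), so log([A⁻]/[HA]) = pH − pKa = 1.36 − 2.0721 = -0.7121. [A⁻]/[HA] = 10^(-0.7121) = 0.194

[A⁻]/[HA] = 0.194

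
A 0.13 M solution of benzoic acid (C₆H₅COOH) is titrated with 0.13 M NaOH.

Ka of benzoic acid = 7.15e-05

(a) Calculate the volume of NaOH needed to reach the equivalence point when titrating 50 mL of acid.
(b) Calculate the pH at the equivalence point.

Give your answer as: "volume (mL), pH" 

moles acid = 0.13 × 50/1000 = 0.0065 mol; V_base = moles/0.13 × 1000 = 50.0 mL. At equivalence only the conjugate base is present: [A⁻] = 0.0065/0.100 = 6.5000e-02 M. Kb = Kw/Ka = 1.40e-10; [OH⁻] = √(Kb × [A⁻]) = 3.0151e-06; pOH = 5.52; pH = 14 - pOH = 8.48.

V = 50.0 mL, pH = 8.48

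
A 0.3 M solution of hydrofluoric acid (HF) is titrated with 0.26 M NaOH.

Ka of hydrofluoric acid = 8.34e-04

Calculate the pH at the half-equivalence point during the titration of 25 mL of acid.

At half-equivalence [HA] = [A⁻], so Henderson-Hasselbalch gives pH = pKa = -log(8.34e-04) = 3.08.

pH = pKa = 3.08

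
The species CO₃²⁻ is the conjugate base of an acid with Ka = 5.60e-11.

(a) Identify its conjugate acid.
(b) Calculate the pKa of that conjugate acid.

(a) The conjugate acid is formed by adding one H⁺ to CO₃²⁻, giving HCO₃⁻. (b) pKa = -log(Ka) = -log(5.60e-11) = 10.25.

Conjugate acid: HCO₃⁻; pK_a = 10.25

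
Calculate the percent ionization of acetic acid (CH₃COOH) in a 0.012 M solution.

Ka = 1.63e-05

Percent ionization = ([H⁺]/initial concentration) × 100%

Using Ka equilibrium: x² + Ka×x - Ka×C = 0. Solving: [H⁺] = 4.3419e-04. Percent = (4.3419e-04/0.012) × 100

Percent ionization = 3.62%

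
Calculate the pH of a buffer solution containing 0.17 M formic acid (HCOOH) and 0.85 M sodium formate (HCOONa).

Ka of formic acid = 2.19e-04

pKa = -log(2.19e-04) = 3.66. pH = pKa + log([A⁻]/[HA]) = 3.66 + log(0.85/0.17)

pH = 4.36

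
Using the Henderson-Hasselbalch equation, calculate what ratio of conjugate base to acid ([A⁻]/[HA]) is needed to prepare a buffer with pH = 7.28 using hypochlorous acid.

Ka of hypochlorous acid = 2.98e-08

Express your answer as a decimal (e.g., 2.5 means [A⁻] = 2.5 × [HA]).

pKa = -log(2.98e-08) = 7.5258. pH = pKa + log([A⁻]/[HA]), so log([A⁻]/[HA]) = pH − pKa = 7.28 − 7.5258 = -0.2458. [A⁻]/[HA] = 10^(-0.2458) = 0.568

[A⁻]/[HA] = 0.568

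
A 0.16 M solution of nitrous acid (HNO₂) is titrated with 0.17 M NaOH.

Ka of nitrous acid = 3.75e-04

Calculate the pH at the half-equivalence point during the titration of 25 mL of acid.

At half-equivalence [HA] = [A⁻], so Henderson-Hasselbalch gives pH = pKa = -log(3.75e-04) = 3.43.

pH = pKa = 3.43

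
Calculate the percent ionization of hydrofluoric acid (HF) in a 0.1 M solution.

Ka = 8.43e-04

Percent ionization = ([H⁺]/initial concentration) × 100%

Using Ka equilibrium: x² + Ka×x - Ka×C = 0. Solving: [H⁺] = 8.7697e-03. Percent = (8.7697e-03/0.1) × 100

Percent ionization = 8.77%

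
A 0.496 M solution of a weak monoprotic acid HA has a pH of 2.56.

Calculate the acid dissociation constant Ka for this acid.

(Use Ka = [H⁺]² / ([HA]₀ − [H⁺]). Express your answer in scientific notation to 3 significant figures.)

[H⁺] = 10^(−pH) = 10^(−2.56) = 2.754e-03 M. For HA ⇌ H⁺ + A⁻, Ka = [H⁺][A⁻]/[HA] = [H⁺]² / ([HA]₀ − [H⁺]) = (2.754e-03)² / (0.496 − 2.754e-03) = 1.54e-05.

K_a = 1.54e-05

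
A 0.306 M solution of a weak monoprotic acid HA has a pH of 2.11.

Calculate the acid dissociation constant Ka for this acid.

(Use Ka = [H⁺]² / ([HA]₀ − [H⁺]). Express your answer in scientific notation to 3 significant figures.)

[H⁺] = 10^(−pH) = 10^(−2.11) = 7.762e-03 M. For HA ⇌ H⁺ + A⁻, Ka = [H⁺][A⁻]/[HA] = [H⁺]² / ([HA]₀ − [H⁺]) = (7.762e-03)² / (0.306 − 7.762e-03) = 2.02e-04.

K_a = 2.02e-04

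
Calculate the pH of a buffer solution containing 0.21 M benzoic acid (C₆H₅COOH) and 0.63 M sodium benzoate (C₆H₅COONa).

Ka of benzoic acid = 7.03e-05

pKa = -log(7.03e-05) = 4.15. pH = pKa + log([A⁻]/[HA]) = 4.15 + log(0.63/0.21)

pH = 4.63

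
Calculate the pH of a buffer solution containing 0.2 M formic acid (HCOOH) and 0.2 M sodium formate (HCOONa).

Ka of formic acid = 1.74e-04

pKa = -log(1.74e-04) = 3.76. pH = pKa + log([A⁻]/[HA]) = 3.76 + log(0.2/0.2)

pH = 3.76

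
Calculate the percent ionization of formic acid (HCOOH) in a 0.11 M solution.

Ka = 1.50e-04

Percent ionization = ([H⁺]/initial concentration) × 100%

Using Ka equilibrium: x² + Ka×x - Ka×C = 0. Solving: [H⁺] = 3.9877e-03. Percent = (3.9877e-03/0.11) × 100

Percent ionization = 3.63%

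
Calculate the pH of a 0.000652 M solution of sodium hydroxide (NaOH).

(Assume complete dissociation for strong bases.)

[OH⁻] = 0.000652 M for strong base. pOH = -log[OH⁻] = 3.19, pH = 14 - pOH

pH = 10.81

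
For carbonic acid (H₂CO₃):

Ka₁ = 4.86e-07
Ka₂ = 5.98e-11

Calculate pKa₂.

pKa₂ = -log(Ka₂) = -log(5.98e-11) = 10.22.

pK_{a2} = 10.22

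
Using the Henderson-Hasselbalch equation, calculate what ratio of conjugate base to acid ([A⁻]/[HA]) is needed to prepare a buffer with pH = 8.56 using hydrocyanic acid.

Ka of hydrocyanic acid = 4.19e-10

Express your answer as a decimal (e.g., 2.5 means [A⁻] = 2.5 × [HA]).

pKa = -log(4.19e-10) = 9.3778. pH = pKa + log([A⁻]/[HA]), so log([A⁻]/[HA]) = pH − pKa = 8.56 − 9.3778 = -0.8178. [A⁻]/[HA] = 10^(-0.8178) = 0.152

[A⁻]/[HA] = 0.152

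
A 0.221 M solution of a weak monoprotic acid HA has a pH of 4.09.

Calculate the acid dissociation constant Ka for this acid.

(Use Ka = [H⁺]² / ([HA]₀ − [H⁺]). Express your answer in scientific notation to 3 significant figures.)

[H⁺] = 10^(−pH) = 10^(−4.09) = 8.128e-05 M. For HA ⇌ H⁺ + A⁻, Ka = [H⁺][A⁻]/[HA] = [H⁺]² / ([HA]₀ − [H⁺]) = (8.128e-05)² / (0.221 − 8.128e-05) = 2.99e-08.

K_a = 2.99e-08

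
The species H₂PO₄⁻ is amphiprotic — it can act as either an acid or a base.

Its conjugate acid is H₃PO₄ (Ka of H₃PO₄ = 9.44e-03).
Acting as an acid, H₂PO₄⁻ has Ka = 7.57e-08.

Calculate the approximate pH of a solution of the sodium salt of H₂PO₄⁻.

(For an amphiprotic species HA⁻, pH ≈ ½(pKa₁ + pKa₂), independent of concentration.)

pKa₁ = -log(9.44e-03) = 2.03; pKa₂ = -log(7.57e-08) = 7.12. For an amphiprotic species, pH ≈ ½(pKa₁ + pKa₂) = ½(2.03 + 7.12) = 4.57.

pH = 4.57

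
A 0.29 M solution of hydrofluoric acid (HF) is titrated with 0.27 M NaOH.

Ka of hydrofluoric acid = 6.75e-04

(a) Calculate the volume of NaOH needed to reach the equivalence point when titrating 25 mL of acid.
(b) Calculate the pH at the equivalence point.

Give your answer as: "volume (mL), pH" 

moles acid = 0.29 × 25/1000 = 0.00725 mol; V_base = moles/0.27 × 1000 = 26.9 mL. At equivalence only the conjugate base is present: [A⁻] = 0.00725/0.052 = 1.3982e-01 M. Kb = Kw/Ka = 1.48e-11; [OH⁻] = √(Kb × [A⁻]) = 1.4392e-06; pOH = 5.84; pH = 14 - pOH = 8.16.

V = 26.9 mL, pH = 8.16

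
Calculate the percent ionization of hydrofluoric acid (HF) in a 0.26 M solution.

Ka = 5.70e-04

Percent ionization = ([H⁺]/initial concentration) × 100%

Using Ka equilibrium: x² + Ka×x - Ka×C = 0. Solving: [H⁺] = 1.1892e-02. Percent = (1.1892e-02/0.26) × 100

Percent ionization = 4.57%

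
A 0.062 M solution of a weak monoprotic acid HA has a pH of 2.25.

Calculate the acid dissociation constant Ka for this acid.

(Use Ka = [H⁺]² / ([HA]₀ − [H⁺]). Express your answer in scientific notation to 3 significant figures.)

[H⁺] = 10^(−pH) = 10^(−2.25) = 5.623e-03 M. For HA ⇌ H⁺ + A⁻, Ka = [H⁺][A⁻]/[HA] = [H⁺]² / ([HA]₀ − [H⁺]) = (5.623e-03)² / (0.062 − 5.623e-03) = 5.61e-04.

K_a = 5.61e-04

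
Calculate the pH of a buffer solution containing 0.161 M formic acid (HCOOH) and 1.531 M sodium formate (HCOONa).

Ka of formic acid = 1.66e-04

pKa = -log(1.66e-04) = 3.78. pH = pKa + log([A⁻]/[HA]) = 3.78 + log(1.531/0.161)

pH = 4.76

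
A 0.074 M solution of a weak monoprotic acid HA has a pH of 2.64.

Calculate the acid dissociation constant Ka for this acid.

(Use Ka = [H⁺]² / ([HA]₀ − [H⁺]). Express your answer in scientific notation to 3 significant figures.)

[H⁺] = 10^(−pH) = 10^(−2.64) = 2.291e-03 M. For HA ⇌ H⁺ + A⁻, Ka = [H⁺][A⁻]/[HA] = [H⁺]² / ([HA]₀ − [H⁺]) = (2.291e-03)² / (0.074 − 2.291e-03) = 7.32e-05.

K_a = 7.32e-05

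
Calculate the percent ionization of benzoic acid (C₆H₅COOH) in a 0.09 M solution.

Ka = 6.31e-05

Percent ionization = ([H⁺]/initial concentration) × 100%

Using Ka equilibrium: x² + Ka×x - Ka×C = 0. Solving: [H⁺] = 2.3517e-03. Percent = (2.3517e-03/0.09) × 100

Percent ionization = 2.61%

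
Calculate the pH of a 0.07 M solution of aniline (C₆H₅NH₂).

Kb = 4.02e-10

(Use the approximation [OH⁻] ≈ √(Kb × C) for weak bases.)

[OH⁻] = √(Kb × C) = √(4.02e-10 × 0.07) = 5.3047e-06. pOH = 5.28, pH = 14 - pOH

pH = 8.72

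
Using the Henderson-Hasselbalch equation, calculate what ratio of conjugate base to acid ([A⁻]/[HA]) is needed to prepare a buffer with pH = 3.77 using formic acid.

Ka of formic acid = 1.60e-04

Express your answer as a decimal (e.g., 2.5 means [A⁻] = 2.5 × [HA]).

pKa = -log(1.60e-04) = 3.7959. pH = pKa + log([A⁻]/[HA]), so log([A⁻]/[HA]) = pH − pKa = 3.77 − 3.7959 = -0.0259. [A⁻]/[HA] = 10^(-0.0259) = 0.942

[A⁻]/[HA] = 0.942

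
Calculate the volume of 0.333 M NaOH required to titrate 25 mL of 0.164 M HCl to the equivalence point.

At equivalence: moles acid = moles base. moles HCl = 0.164 × 25/1000 = 0.0041 mol. V_base = moles / 0.333 × 1000 = 12.3 mL.

V_{base} = 12.3 mL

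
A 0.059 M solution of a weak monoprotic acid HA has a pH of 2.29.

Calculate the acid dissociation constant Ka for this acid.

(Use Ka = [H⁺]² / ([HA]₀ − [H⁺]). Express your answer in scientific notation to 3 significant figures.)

[H⁺] = 10^(−pH) = 10^(−2.29) = 5.129e-03 M. For HA ⇌ H⁺ + A⁻, Ka = [H⁺][A⁻]/[HA] = [H⁺]² / ([HA]₀ − [H⁺]) = (5.129e-03)² / (0.059 − 5.129e-03) = 4.88e-04.

K_a = 4.88e-04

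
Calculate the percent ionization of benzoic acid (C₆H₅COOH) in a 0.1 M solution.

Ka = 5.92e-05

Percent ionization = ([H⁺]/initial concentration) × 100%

Using Ka equilibrium: x² + Ka×x - Ka×C = 0. Solving: [H⁺] = 2.4037e-03. Percent = (2.4037e-03/0.1) × 100

Percent ionization = 2.4%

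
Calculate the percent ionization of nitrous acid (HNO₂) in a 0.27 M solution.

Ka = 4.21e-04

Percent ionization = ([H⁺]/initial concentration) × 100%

Using Ka equilibrium: x² + Ka×x - Ka×C = 0. Solving: [H⁺] = 1.0453e-02. Percent = (1.0453e-02/0.27) × 100

Percent ionization = 3.87%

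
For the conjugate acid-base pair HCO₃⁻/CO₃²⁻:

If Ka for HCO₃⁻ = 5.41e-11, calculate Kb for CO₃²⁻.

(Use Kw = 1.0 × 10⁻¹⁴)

For a conjugate pair Ka × Kb = Kw, so Kb = Kw/Ka = 1.0 × 10⁻¹⁴ / 5.41e-11 = 1.85e-04.

K_b = 1.85e-04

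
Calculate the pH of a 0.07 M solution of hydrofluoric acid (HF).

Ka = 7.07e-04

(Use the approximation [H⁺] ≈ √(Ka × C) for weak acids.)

[H⁺] = √(Ka × C) = √(7.07e-04 × 0.07) = 7.0349e-03. pH = -log(7.0349e-03)

pH = 2.15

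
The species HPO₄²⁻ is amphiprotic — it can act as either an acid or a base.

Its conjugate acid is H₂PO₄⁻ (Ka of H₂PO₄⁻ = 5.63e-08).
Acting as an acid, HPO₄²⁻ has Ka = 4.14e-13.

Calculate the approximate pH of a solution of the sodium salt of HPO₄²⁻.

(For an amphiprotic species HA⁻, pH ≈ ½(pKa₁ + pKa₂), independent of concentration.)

pKa₁ = -log(5.63e-08) = 7.25; pKa₂ = -log(4.14e-13) = 12.38. For an amphiprotic species, pH ≈ ½(pKa₁ + pKa₂) = ½(7.25 + 12.38) = 9.82.

pH = 9.82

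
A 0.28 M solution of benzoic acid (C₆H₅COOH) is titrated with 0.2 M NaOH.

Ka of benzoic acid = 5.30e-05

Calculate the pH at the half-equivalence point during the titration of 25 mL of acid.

At half-equivalence [HA] = [A⁻], so Henderson-Hasselbalch gives pH = pKa = -log(5.30e-05) = 4.28.

pH = pKa = 4.28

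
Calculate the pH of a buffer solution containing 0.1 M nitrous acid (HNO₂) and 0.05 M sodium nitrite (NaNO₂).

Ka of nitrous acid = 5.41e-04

pKa = -log(5.41e-04) = 3.27. pH = pKa + log([A⁻]/[HA]) = 3.27 + log(0.05/0.1)

pH = 2.97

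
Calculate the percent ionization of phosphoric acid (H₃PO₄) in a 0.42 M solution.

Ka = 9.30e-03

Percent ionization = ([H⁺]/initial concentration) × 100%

Using Ka equilibrium: x² + Ka×x - Ka×C = 0. Solving: [H⁺] = 5.8021e-02. Percent = (5.8021e-02/0.42) × 100

Percent ionization = 13.8%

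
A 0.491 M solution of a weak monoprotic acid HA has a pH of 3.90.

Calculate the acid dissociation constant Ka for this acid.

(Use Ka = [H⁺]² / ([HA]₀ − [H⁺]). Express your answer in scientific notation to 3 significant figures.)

[H⁺] = 10^(−pH) = 10^(−3.90) = 1.259e-04 M. For HA ⇌ H⁺ + A⁻, Ka = [H⁺][A⁻]/[HA] = [H⁺]² / ([HA]₀ − [H⁺]) = (1.259e-04)² / (0.491 − 1.259e-04) = 3.23e-08.

K_a = 3.23e-08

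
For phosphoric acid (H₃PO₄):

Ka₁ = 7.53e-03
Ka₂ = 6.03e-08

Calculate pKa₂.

pKa₂ = -log(Ka₂) = -log(6.03e-08) = 7.22.

pK_{a2} = 7.22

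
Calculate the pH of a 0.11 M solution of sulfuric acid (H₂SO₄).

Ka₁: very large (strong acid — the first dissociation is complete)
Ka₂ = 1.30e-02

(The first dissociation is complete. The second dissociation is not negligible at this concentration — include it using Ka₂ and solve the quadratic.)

First dissociation is complete: [H⁺]₀ = [HSO₄⁻]₀ = C = 0.11 M. Second dissociation HSO₄⁻ ⇌ H⁺ + SO₄²⁻: let x = [SO₄²⁻]. Ka₂ = (C + x)·x / (C − x) = 1.30e-02 → x² + (C + Ka₂)·x − Ka₂·C = 0 → x² + 0.12300·x − 1.430e-03 = 0. x = (−0.12300 + √(0.12300² + 4 × 1.430e-03)) / 2 = 1.0696e-02 M. [H⁺] = C + x = 0.11 + 1.0696e-02 = 1.2070e-01 M. pH = -log(1.2070e-01) = 0.92.

pH = 0.92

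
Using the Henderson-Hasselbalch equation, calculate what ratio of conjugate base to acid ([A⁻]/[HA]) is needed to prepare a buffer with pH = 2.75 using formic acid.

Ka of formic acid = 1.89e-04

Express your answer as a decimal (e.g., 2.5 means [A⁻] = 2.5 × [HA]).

pKa = -log(1.89e-04) = 3.7235. pH = pKa + log([A⁻]/[HA]), so log([A⁻]/[HA]) = pH − pKa = 2.75 − 3.7235 = -0.9735. [A⁻]/[HA] = 10^(-0.9735) = 0.106

[A⁻]/[HA] = 0.106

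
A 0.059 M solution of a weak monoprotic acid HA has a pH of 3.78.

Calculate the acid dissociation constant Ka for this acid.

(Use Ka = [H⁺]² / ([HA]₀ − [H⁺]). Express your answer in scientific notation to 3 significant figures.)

[H⁺] = 10^(−pH) = 10^(−3.78) = 1.660e-04 M. For HA ⇌ H⁺ + A⁻, Ka = [H⁺][A⁻]/[HA] = [H⁺]² / ([HA]₀ − [H⁺]) = (1.660e-04)² / (0.059 − 1.660e-04) = 4.68e-07.

K_a = 4.68e-07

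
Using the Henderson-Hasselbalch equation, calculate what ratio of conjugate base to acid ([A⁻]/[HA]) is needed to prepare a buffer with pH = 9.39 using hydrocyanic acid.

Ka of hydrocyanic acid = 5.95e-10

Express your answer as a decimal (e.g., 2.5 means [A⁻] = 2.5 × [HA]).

pKa = -log(5.95e-10) = 9.2255. pH = pKa + log([A⁻]/[HA]), so log([A⁻]/[HA]) = pH − pKa = 9.39 − 9.2255 = 0.1645. [A⁻]/[HA] = 10^(0.1645) = 1.46

[A⁻]/[HA] = 1.46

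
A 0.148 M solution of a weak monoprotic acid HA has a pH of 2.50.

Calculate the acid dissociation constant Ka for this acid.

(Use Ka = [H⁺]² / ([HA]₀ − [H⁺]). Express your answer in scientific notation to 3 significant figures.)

[H⁺] = 10^(−pH) = 10^(−2.50) = 3.162e-03 M. For HA ⇌ H⁺ + A⁻, Ka = [H⁺][A⁻]/[HA] = [H⁺]² / ([HA]₀ − [H⁺]) = (3.162e-03)² / (0.148 − 3.162e-03) = 6.90e-05.

K_a = 6.90e-05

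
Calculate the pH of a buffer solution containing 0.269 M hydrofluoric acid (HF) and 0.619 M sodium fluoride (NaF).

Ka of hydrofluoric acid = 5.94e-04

pKa = -log(5.94e-04) = 3.23. pH = pKa + log([A⁻]/[HA]) = 3.23 + log(0.619/0.269)

pH = 3.59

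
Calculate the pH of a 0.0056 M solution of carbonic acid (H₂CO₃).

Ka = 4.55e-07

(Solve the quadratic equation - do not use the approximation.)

x² + Ka×x - Ka×C = 0. Using quadratic formula: [H⁺] = 5.0251e-05

pH = 4.30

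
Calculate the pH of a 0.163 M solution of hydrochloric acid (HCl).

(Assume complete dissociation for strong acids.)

[H⁺] = 0.163 M for strong acid. pH = -log[H⁺] = -log(0.163)

pH = 0.79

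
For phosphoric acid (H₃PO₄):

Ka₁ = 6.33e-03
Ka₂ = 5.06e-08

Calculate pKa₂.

pKa₂ = -log(Ka₂) = -log(5.06e-08) = 7.30.

pK_{a2} = 7.30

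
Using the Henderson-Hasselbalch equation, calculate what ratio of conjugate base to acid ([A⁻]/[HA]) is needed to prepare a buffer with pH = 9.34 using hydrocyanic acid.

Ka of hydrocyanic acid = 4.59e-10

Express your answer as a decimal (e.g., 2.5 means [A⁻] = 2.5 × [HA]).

pKa = -log(4.59e-10) = 9.3382. pH = pKa + log([A⁻]/[HA]), so log([A⁻]/[HA]) = pH − pKa = 9.34 − 9.3382 = 0.0018. [A⁻]/[HA] = 10^(0.0018) = 1.00

[A⁻]/[HA] = 1.00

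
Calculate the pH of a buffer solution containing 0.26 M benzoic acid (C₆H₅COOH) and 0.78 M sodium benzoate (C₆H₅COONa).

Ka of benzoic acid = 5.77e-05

pKa = -log(5.77e-05) = 4.24. pH = pKa + log([A⁻]/[HA]) = 4.24 + log(0.78/0.26)

pH = 4.72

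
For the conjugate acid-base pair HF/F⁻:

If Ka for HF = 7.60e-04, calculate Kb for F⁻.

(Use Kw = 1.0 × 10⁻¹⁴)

For a conjugate pair Ka × Kb = Kw, so Kb = Kw/Ka = 1.0 × 10⁻¹⁴ / 7.60e-04 = 1.32e-11.

K_b = 1.32e-11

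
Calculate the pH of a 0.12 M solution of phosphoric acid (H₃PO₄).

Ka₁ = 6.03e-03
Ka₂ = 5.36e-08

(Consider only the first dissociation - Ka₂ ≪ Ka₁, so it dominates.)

First dissociation dominates. From Ka₁ = [H⁺][HA⁻]/[H₂A], x² + Ka₁·x − Ka₁·C = 0 with C = 0.12 M and Ka₁ = 6.03e-03. Solving: [H⁺] = (−Ka₁ + √(Ka₁² + 4·Ka₁·C)) / 2 = 2.4053e-02 M. pH = -log(2.4053e-02) = 1.62.

pH = 1.62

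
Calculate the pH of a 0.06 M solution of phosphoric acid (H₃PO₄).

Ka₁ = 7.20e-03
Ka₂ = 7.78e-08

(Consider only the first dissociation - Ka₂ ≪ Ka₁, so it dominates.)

First dissociation dominates. From Ka₁ = [H⁺][HA⁻]/[H₂A], x² + Ka₁·x − Ka₁·C = 0 with C = 0.06 M and Ka₁ = 7.20e-03. Solving: [H⁺] = (−Ka₁ + √(Ka₁² + 4·Ka₁·C)) / 2 = 1.7494e-02 M. pH = -log(1.7494e-02) = 1.76.

pH = 1.76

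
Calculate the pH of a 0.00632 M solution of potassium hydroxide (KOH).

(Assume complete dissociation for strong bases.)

[OH⁻] = 0.00632 M for strong base. pOH = -log[OH⁻] = 2.20, pH = 14 - pOH

pH = 11.80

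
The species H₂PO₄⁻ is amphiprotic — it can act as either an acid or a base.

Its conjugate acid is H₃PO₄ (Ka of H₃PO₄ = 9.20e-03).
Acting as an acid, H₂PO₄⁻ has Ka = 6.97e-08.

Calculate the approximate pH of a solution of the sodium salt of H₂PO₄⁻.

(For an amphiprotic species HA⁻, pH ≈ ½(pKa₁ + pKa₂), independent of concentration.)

pKa₁ = -log(9.20e-03) = 2.04; pKa₂ = -log(6.97e-08) = 7.16. For an amphiprotic species, pH ≈ ½(pKa₁ + pKa₂) = ½(2.04 + 7.16) = 4.60.

pH = 4.60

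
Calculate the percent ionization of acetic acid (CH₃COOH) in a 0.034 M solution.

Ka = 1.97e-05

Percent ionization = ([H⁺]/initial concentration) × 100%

Using Ka equilibrium: x² + Ka×x - Ka×C = 0. Solving: [H⁺] = 8.0862e-04. Percent = (8.0862e-04/0.034) × 100

Percent ionization = 2.38%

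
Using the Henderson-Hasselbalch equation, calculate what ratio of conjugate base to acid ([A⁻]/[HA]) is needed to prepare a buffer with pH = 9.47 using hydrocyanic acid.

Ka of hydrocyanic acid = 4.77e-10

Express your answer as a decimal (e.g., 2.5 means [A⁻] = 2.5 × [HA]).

pKa = -log(4.77e-10) = 9.3215. pH = pKa + log([A⁻]/[HA]), so log([A⁻]/[HA]) = pH − pKa = 9.47 − 9.3215 = 0.1485. [A⁻]/[HA] = 10^(0.1485) = 1.41

[A⁻]/[HA] = 1.41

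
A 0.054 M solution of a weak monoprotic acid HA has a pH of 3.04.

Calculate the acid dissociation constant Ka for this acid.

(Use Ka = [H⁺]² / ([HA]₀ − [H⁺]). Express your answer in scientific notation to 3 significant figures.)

[H⁺] = 10^(−pH) = 10^(−3.04) = 9.120e-04 M. For HA ⇌ H⁺ + A⁻, Ka = [H⁺][A⁻]/[HA] = [H⁺]² / ([HA]₀ − [H⁺]) = (9.120e-04)² / (0.054 − 9.120e-04) = 1.57e-05.

K_a = 1.57e-05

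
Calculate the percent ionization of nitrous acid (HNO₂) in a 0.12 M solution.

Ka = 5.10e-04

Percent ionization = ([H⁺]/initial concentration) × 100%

Using Ka equilibrium: x² + Ka×x - Ka×C = 0. Solving: [H⁺] = 7.5722e-03. Percent = (7.5722e-03/0.12) × 100

Percent ionization = 6.31%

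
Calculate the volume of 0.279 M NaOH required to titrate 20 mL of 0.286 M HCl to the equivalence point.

At equivalence: moles acid = moles base. moles HCl = 0.286 × 20/1000 = 0.00572 mol. V_base = moles / 0.279 × 1000 = 20.5 mL.

V_{base} = 20.5 mL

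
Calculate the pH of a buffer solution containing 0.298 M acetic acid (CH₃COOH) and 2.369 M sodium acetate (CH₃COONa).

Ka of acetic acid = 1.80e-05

pKa = -log(1.80e-05) = 4.74. pH = pKa + log([A⁻]/[HA]) = 4.74 + log(2.369/0.298)

pH = 5.65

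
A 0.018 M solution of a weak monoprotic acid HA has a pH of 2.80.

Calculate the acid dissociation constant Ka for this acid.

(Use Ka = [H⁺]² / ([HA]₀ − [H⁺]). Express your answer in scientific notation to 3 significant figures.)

[H⁺] = 10^(−pH) = 10^(−2.80) = 1.585e-03 M. For HA ⇌ H⁺ + A⁻, Ka = [H⁺][A⁻]/[HA] = [H⁺]² / ([HA]₀ − [H⁺]) = (1.585e-03)² / (0.018 − 1.585e-03) = 1.53e-04.

K_a = 1.53e-04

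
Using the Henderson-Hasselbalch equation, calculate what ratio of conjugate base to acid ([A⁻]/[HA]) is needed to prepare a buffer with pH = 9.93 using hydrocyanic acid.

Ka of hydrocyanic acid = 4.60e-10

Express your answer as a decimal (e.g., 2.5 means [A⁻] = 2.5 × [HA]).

pKa = -log(4.60e-10) = 9.3372. pH = pKa + log([A⁻]/[HA]), so log([A⁻]/[HA]) = pH − pKa = 9.93 − 9.3372 = 0.5928. [A⁻]/[HA] = 10^(0.5928) = 3.92

[A⁻]/[HA] = 3.92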